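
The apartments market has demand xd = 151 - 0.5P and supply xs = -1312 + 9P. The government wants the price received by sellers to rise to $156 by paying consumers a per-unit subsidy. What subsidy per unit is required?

Required subsidy s = $38 per unit

At a seller price of 156, quantity supplied is -1312 + 9·156 = 92.
Buyers absorb 92 only when they pay Pb with 151 − 0.5·Pb = 92, i.e. Pb = 118.
s = Ps − Pb = 156 − 118 = 38.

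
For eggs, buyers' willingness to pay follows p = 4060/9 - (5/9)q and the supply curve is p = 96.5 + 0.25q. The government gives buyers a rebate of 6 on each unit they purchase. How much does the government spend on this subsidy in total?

Government cost = 77892/29

Pre-subsidy: 4060/9 - (5/9)q = 96.5 + 0.25q gives q* = 12766/29 and p* = 5990/29.
With the rebate, buyers effectively pay pb = ps − 6, where ps is the price sellers receive.
On the curves, pb = 4060/9 - (5/9)q and ps = 96.5 + 0.25q; the wedge ps − pb = 6 gives 96.5 + 0.25q − (4060/9 - (5/9)q) = 6, so q' = 12982/29.
Then pb = 4060/9 − (5/9)·(12982/29) = 5870/29 and ps = 96.5 + 0.25·(12982/29) = 6044/29.
Government outlay = subsidy × quantity = 6 × 12982/29 = 77892/29.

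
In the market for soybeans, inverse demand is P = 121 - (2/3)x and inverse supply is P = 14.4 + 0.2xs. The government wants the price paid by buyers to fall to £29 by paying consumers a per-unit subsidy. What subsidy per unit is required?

At a buyer price of 29, quantity demanded is 181.5 − 1.5·29 = 138.
Sellers supply 138 only when they receive Ps = 14.4 + 0.2·138 = 42.
s = Ps − Pb = 42 − 29 = 13.

Required subsidy s = £13 per unit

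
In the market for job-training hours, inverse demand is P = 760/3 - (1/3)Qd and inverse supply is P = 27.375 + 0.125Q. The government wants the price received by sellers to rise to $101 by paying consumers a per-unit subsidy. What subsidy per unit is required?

At a seller price of 101, quantity supplied is -219 + 8·101 = 589.
Buyers absorb 589 only when they pay Pb = 760/3 − (1/3)·589 = 57.
s = Ps − Pb = 101 − 57 = 44.

Required subsidy s = $44 per unit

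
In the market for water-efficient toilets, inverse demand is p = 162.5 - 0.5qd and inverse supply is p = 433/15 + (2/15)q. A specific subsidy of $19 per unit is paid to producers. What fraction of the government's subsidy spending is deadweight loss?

DWL / government spending = 15/241

Pre-subsidy: 162.5 - 0.5q = 433/15 + (2/15)q gives q* = 211 and p* = 57.
With the subsidy, sellers receive ps = pb + 19 for each unit, where pb is the price buyers pay.
On the curves, pb = 162.5 - 0.5q and ps = 433/15 + (2/15)q; the wedge ps − pb = 19 gives 433/15 + (2/15)q − (162.5 - 0.5q) = 19, so q' = 241.
Then pb = 162.5 − 0.5·241 = 42 and ps = 433/15 + (2/15)·241 = 61.
ΔCS = ½(211 + 241)(57 − 42) = 3390; ΔPS = ½(211 + 241)(61 − 57) = 904.
Government spending = 19 × 241 = 4579.
DWL = ½ × 19 × (241 − 211) = 285; fraction = 285 / 4579 = 15/241.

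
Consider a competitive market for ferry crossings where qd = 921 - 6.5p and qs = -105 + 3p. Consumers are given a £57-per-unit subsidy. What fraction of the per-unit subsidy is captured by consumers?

Pre-subsidy: 921 - 6.5p = -105 + 3p gives p* = 108, q* = 219.
With the rebate, buyers effectively pay pb = ps − 57, where ps is the price sellers receive.
Demand in terms of ps becomes qd = 921 − 6.5(ps − 57) = 1291.5 - 6.5ps. Setting this equal to supply: 1291.5 - 6.5ps = -105 + 3ps, so ps = 147.
Buyers pay pb = 147 − 57 = 90; q' = -105 + 3·147 = 336.
Buyers' price falls by p* − pb = 108 − 90 = 18; sellers' price rises by ps − p* = 147 − 108 = 39.
So consumers capture 18/57 = 6/19 of each unit of subsidy.

Consumer share = 6/19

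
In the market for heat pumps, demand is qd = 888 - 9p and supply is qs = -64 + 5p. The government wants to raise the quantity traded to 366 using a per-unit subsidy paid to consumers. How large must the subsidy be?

Required subsidy s = 28 per unit

At q = 366, invert demand for the buyer price: pb = (888 − 366)/9 = 58; invert supply for the seller price: ps = (366 − (-64))/5 = 86.
The subsidy must fill the gap: s = ps − pb = 86 − 58 = 28.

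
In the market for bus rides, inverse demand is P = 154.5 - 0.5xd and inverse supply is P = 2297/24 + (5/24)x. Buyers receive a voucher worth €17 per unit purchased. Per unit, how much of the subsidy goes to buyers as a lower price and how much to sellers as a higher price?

Buyers gain €12 per unit; sellers gain €5 per unit

Pre-subsidy: 154.5 - 0.5x = 2297/24 + (5/24)x gives x* = 83 and P* = 113.
With the rebate, buyers effectively pay Pb = Ps − 17, where Ps is the price sellers receive.
On the curves, Pb = 154.5 - 0.5x and Ps = 2297/24 + (5/24)x; the wedge Ps − Pb = 17 gives 2297/24 + (5/24)x − (154.5 - 0.5x) = 17, so x' = 107.
Then Pb = 154.5 − 0.5·107 = 101 and Ps = 2297/24 + (5/24)·107 = 118.
Buyers' price falls by P* − Pb = 113 − 101 = 12; sellers' price rises by Ps − P* = 118 − 113 = 5.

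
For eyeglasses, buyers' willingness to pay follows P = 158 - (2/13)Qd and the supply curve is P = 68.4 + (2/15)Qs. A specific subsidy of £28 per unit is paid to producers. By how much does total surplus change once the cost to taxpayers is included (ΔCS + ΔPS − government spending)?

Pre-subsidy: 158 - (2/13)Q = 68.4 + (2/15)Q gives Q* = 312 and P* = 110.
With the subsidy, sellers receive Ps = Pb + 28 for each unit, where Pb is the price buyers pay.
On the curves, Pb = 158 - (2/13)Q and Ps = 68.4 + (2/15)Q; the wedge Ps − Pb = 28 gives 68.4 + (2/15)Q − (158 - (2/13)Q) = 28, so Q' = 409.5.
Then Pb = 158 − (2/13)·409.5 = 95 and Ps = 68.4 + (2/15)·409.5 = 123.
ΔCS = ½(312 + 409.5)(110 − 95) = 5411.25; ΔPS = ½(312 + 409.5)(123 − 110) = 4689.75.
Government spending = 28 × 409.5 = 11466.
Net change = 5411.25 + 4689.75 − 11466 = -1365. The loss equals the DWL triangle ½·28·97.5.

Net change in total surplus = -£1365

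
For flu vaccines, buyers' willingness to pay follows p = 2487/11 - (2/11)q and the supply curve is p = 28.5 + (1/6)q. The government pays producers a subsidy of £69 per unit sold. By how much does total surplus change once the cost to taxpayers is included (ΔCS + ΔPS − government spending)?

Net change in total surplus = -£6831

Pre-subsidy: 2487/11 - (2/11)q = 28.5 + (1/6)q gives q* = 567 and p* = 123.
With the subsidy, sellers receive ps = pb + 69 for each unit, where pb is the price buyers pay.
On the curves, pb = 2487/11 - (2/11)q and ps = 28.5 + (1/6)q; the wedge ps − pb = 69 gives 28.5 + (1/6)q − (2487/11 - (2/11)q) = 69, so q' = 765.
Then pb = 2487/11 − (2/11)·765 = 87 and ps = 28.5 + (1/6)·765 = 156.
ΔCS = ½(567 + 765)(123 − 87) = 23976; ΔPS = ½(567 + 765)(156 − 123) = 21978.
Government spending = 69 × 765 = 52785.
Net change = 23976 + 21978 − 52785 = -6831. The loss equals the DWL triangle ½·69·198.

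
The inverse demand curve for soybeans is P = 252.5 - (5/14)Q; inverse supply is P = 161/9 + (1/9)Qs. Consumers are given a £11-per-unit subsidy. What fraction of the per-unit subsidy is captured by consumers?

Consumer share = 45/59

Pre-subsidy: 252.5 - (5/14)Q = 161/9 + (1/9)Q gives Q* = 29561/59 and P* = 4340/59.
With the rebate, buyers effectively pay Pb = Ps − 11, where Ps is the price sellers receive.
On the curves, Pb = 252.5 - (5/14)Q and Ps = 161/9 + (1/9)Q; the wedge Ps − Pb = 11 gives 161/9 + (1/9)Q − (252.5 - (5/14)Q) = 11, so Q' = 30947/59.
Then Pb = 252.5 − (5/14)·(30947/59) = 3845/59 and Ps = 161/9 + (1/9)·(30947/59) = 4494/59.
Buyers' price falls by P* − Pb = 4340/59 − 3845/59 = 495/59; sellers' price rises by Ps − P* = 4494/59 − 4340/59 = 154/59.
So consumers capture (495/59)/11 = 45/59 of each unit of subsidy.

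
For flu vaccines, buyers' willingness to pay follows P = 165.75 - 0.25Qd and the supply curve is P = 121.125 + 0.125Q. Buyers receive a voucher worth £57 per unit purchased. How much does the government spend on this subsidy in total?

Pre-subsidy: 165.75 - 0.25Q = 121.125 + 0.125Q gives Q* = 119 and P* = 136.
With the rebate, buyers effectively pay Pb = Ps − 57, where Ps is the price sellers receive.
On the curves, Pb = 165.75 - 0.25Q and Ps = 121.125 + 0.125Q; the wedge Ps − Pb = 57 gives 121.125 + 0.125Q − (165.75 - 0.25Q) = 57, so Q' = 271.
Then Pb = 165.75 − 0.25·271 = 98 and Ps = 121.125 + 0.125·271 = 155.
Government outlay = subsidy × quantity = 57 × 271 = 15447.

Government cost = £15447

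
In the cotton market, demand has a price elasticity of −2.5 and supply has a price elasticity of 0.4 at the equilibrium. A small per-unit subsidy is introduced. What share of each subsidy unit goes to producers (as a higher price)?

Producer share = 25/29

For a small subsidy around the equilibrium, the benefit split depends on the relative slopes, which at a point are proportional to the elasticities.
Buyer share = εs/(εs + |εd|) = 0.4/(0.4 + 2.5) = 4/29; seller share = |εd|/(εs + |εd|) = 25/29.
So producers capture 25/29 of the subsidy.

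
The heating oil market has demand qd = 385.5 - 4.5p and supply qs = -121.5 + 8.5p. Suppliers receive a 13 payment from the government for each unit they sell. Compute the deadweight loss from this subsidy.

Pre-subsidy: 385.5 - 4.5p = -121.5 + 8.5p gives p* = 39, q* = 210.
With the subsidy, sellers receive ps = pb + 13 for each unit, where pb is the price buyers pay.
Supply in terms of pb becomes qs = -121.5 + 8.5(pb + 13) = -11 + 8.5pb. Setting this equal to demand: 385.5 - 4.5pb = -11 + 8.5pb, so pb = 30.5.
Sellers receive ps = 30.5 + 13 = 43.5; q' = 385.5 − 4.5·30.5 = 248.25.
The subsidy expands output by 248.25 − 210 = 38.25 past the efficient level; on those units the gap between marginal cost and willingness to pay runs from 0 up to 13.
DWL = ½ × 13 × 38.25 = 248.625.

Deadweight loss = 248.625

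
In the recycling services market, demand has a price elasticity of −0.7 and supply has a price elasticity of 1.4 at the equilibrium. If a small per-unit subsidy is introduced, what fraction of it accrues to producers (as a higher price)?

For a small subsidy around the equilibrium, the benefit split depends on the relative slopes, which at a point are proportional to the elasticities.
Buyer share = εs/(εs + |εd|) = 1.4/(1.4 + 0.7) = 2/3; seller share = |εd|/(εs + |εd|) = 1/3.
So producers capture 1/3 of the subsidy.

Producer share = 1/3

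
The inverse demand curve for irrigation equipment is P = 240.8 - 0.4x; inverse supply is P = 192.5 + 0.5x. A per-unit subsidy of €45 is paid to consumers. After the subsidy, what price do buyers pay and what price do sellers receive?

Pre-subsidy: 240.8 - 0.4x = 192.5 + 0.5x gives x* = 161/3 and P* = 658/3.
With the rebate, buyers effectively pay Pb = Ps − 45, where Ps is the price sellers receive.
On the curves, Pb = 240.8 - 0.4x and Ps = 192.5 + 0.5x; the wedge Ps − Pb = 45 gives 192.5 + 0.5x − (240.8 - 0.4x) = 45, so x' = 311/3.
Then Pb = 240.8 − 0.4·(311/3) = 598/3 and Ps = 192.5 + 0.5·(311/3) = 733/3.

Buyers pay 598/3; sellers receive 733/3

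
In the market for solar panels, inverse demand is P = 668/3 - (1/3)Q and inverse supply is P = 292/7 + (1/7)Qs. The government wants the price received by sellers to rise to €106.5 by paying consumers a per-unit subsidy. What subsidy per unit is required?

Required subsidy s = €35 per unit

At a seller price of 106.5, quantity supplied is -292 + 7·106.5 = 453.5.
Buyers absorb 453.5 only when they pay Pb = 668/3 − (1/3)·453.5 = 71.5.
s = Ps − Pb = 106.5 − 71.5 = 35.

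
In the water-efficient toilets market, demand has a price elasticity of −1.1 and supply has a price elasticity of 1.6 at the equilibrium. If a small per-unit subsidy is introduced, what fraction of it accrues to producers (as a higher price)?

Producer share = 11/27

For a small subsidy around the equilibrium, the benefit split depends on the relative slopes, which at a point are proportional to the elasticities.
Buyer share = εs/(εs + |εd|) = 1.6/(1.6 + 1.1) = 16/27; seller share = |εd|/(εs + |εd|) = 11/27.
So producers capture 11/27 of the subsidy.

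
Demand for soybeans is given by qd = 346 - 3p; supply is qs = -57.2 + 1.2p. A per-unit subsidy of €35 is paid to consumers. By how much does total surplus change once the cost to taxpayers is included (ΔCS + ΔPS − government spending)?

Net change in total surplus = -€525

Pre-subsidy: 346 - 3p = -57.2 + 1.2p gives p* = 96, q* = 58.
With the rebate, buyers effectively pay pb = ps − 35, where ps is the price sellers receive.
Demand in terms of ps becomes qd = 346 − 3(ps − 35) = 451 - 3ps. Setting this equal to supply: 451 - 3ps = -57.2 + 1.2ps, so ps = 121.
Buyers pay pb = 121 − 35 = 86; q' = -57.2 + 1.2·121 = 88.
ΔCS = ½(58 + 88)(96 − 86) = 730; ΔPS = ½(58 + 88)(121 − 96) = 1825.
Government spending = 35 × 88 = 3080.
Net change = 730 + 1825 − 3080 = -525. The loss equals the DWL triangle ½·35·30.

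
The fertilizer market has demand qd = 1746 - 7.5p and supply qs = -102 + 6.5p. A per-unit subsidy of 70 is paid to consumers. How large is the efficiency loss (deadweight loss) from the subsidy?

Deadweight loss = 8531.25

Pre-subsidy: 1746 - 7.5p = -102 + 6.5p gives p* = 132, q* = 756.
With the rebate, buyers effectively pay pb = ps − 70, where ps is the price sellers receive.
Demand in terms of ps becomes qd = 1746 − 7.5(ps − 70) = 2271 - 7.5ps. Setting this equal to supply: 2271 - 7.5ps = -102 + 6.5ps, so ps = 169.5.
Buyers pay pb = 169.5 − 70 = 99.5; q' = -102 + 6.5·169.5 = 999.75.
The subsidy expands output by 999.75 − 756 = 243.75 past the efficient level; on those units the gap between marginal cost and willingness to pay runs from 0 up to 70.
DWL = ½ × 70 × 243.75 = 8531.25.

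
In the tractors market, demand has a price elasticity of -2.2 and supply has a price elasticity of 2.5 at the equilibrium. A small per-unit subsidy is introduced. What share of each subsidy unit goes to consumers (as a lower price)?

Consumer share = 25/47

For a small subsidy around the equilibrium, the benefit split depends on the relative slopes, which at a point are proportional to the elasticities.
Buyer share = εs/(εs + |εd|) = 2.5/(2.5 + 2.2) = 25/47; seller share = |εd|/(εs + |εd|) = 22/47.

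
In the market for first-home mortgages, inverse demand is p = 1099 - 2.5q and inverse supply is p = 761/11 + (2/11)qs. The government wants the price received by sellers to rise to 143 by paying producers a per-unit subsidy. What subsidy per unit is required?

At a seller price of 143, quantity supplied is -380.5 + 5.5·143 = 406.
Buyers absorb 406 only when they pay pb = 1099 − 2.5·406 = 84.
s = ps − pb = 143 − 84 = 59.

Required subsidy s = 59 per unit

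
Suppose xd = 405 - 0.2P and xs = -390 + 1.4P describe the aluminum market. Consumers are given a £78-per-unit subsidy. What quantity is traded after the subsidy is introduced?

Pre-subsidy: 405 - 0.2P = -390 + 1.4P gives P* = 496.875, x* = 305.625.
With the rebate, buyers effectively pay Pb = Ps − 78, where Ps is the price sellers receive.
Demand in terms of Ps becomes xd = 405 − 0.2(Ps − 78) = 420.6 - 0.2Ps. Setting this equal to supply: 420.6 - 0.2Ps = -390 + 1.4Ps, so Ps = 506.625.
Buyers pay Pb = 506.625 − 78 = 428.625; x' = -390 + 1.4·506.625 = 319.275.

x' = 319.275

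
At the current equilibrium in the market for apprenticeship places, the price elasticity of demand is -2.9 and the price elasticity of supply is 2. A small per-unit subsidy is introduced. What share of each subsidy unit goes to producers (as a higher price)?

Producer share = 29/49

For a small subsidy around the equilibrium, the benefit split depends on the relative slopes, which at a point are proportional to the elasticities.
Buyer share = εs/(εs + |εd|) = 2/(2 + 2.9) = 20/49; seller share = |εd|/(εs + |εd|) = 29/49.
So producers capture 29/49 of the subsidy.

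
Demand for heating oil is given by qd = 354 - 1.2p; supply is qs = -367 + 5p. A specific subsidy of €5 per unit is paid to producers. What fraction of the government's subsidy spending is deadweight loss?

Pre-subsidy: 354 - 1.2p = -367 + 5p gives p* = 3605/31, q* = 6648/31.
With the subsidy, sellers receive ps = pb + 5 for each unit, where pb is the price buyers pay.
Supply in terms of pb becomes qs = -367 + 5(pb + 5) = -342 + 5pb. Setting this equal to demand: 354 - 1.2pb = -342 + 5pb, so pb = 3480/31.
Sellers receive ps = 3480/31 + 5 = 3635/31; q' = 354 − 1.2·(3480/31) = 6798/31.
ΔCS = ½(6648/31 + 6798/31)(3605/31 − 3480/31) = 840375/961; ΔPS = ½(6648/31 + 6798/31)(3635/31 − 3605/31) = 201690/961.
Government spending = 5 × 6798/31 = 33990/31.
DWL = ½ × 5 × (6798/31 − 6648/31) = 375/31; fraction = (375/31) / (33990/31) = 25/2266.

DWL / government spending = 25/2266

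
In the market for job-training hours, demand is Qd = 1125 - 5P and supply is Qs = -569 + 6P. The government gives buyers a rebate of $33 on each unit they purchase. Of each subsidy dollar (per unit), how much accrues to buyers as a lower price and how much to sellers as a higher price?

Buyers gain $18 per unit; sellers gain $15 per unit

Pre-subsidy: 1125 - 5P = -569 + 6P gives P* = 154, Q* = 355.
With the rebate, buyers effectively pay Pb = Ps − 33, where Ps is the price sellers receive.
Demand in terms of Ps becomes Qd = 1125 − 5(Ps − 33) = 1290 - 5Ps. Setting this equal to supply: 1290 - 5Ps = -569 + 6Ps, so Ps = 169.
Buyers pay Pb = 169 − 33 = 136; Q' = -569 + 6·169 = 445.
Buyers' price falls by P* − Pb = 154 − 136 = 18; sellers' price rises by Ps − P* = 169 − 154 = 15.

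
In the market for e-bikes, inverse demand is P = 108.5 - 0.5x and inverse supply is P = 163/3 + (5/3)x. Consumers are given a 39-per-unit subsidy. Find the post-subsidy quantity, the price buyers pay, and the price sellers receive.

Pre-subsidy: 108.5 - 0.5x = 163/3 + (5/3)x gives x* = 25 and P* = 96.
With the rebate, buyers effectively pay Pb = Ps − 39, where Ps is the price sellers receive.
On the curves, Pb = 108.5 - 0.5x and Ps = 163/3 + (5/3)x; the wedge Ps − Pb = 39 gives 163/3 + (5/3)x − (108.5 - 0.5x) = 39, so x' = 43.
Then Pb = 108.5 − 0.5·43 = 87 and Ps = 163/3 + (5/3)·43 = 126.

x' = 43; buyers pay 87; sellers receive 126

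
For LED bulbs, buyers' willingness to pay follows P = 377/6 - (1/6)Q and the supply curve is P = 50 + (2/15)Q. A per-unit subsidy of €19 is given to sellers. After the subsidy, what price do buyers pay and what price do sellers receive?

Buyers pay 1219/27; sellers receive 1732/27

Pre-subsidy: 377/6 - (1/6)Q = 50 + (2/15)Q gives Q* = 385/9 and P* = 1504/27.
With the subsidy, sellers receive Ps = Pb + 19 for each unit, where Pb is the price buyers pay.
On the curves, Pb = 377/6 - (1/6)Q and Ps = 50 + (2/15)Q; the wedge Ps − Pb = 19 gives 50 + (2/15)Q − (377/6 - (1/6)Q) = 19, so Q' = 955/9.
Then Pb = 377/6 − (1/6)·(955/9) = 1219/27 and Ps = 50 + (2/15)·(955/9) = 1732/27.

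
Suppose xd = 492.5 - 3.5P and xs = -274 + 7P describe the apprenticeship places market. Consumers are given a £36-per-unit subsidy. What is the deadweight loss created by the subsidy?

Deadweight loss = £1512

Pre-subsidy: 492.5 - 3.5P = -274 + 7P gives P* = 73, x* = 237.
With the rebate, buyers effectively pay Pb = Ps − 36, where Ps is the price sellers receive.
Demand in terms of Ps becomes xd = 492.5 − 3.5(Ps − 36) = 618.5 - 3.5Ps. Setting this equal to supply: 618.5 - 3.5Ps = -274 + 7Ps, so Ps = 85.
Buyers pay Pb = 85 − 36 = 49; x' = -274 + 7·85 = 321.
The subsidy expands output by 321 − 237 = 84 past the efficient level; on those units the gap between marginal cost and willingness to pay runs from 0 up to 36.
DWL = ½ × 36 × 84 = 1512.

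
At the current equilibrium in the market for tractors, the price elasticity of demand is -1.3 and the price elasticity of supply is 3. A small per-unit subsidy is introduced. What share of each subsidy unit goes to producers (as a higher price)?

Producer share = 13/43

For a small subsidy around the equilibrium, the benefit split depends on the relative slopes, which at a point are proportional to the elasticities.
Buyer share = εs/(εs + |εd|) = 3/(3 + 1.3) = 30/43; seller share = |εd|/(εs + |εd|) = 13/43.
So producers capture 13/43 of the subsidy.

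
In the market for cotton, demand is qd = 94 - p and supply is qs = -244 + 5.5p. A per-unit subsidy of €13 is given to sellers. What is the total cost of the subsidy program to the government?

Government cost = €689

Pre-subsidy: 94 - p = -244 + 5.5p gives p* = 52, q* = 42.
With the subsidy, sellers receive ps = pb + 13 for each unit, where pb is the price buyers pay.
Supply in terms of pb becomes qs = -244 + 5.5(pb + 13) = -172.5 + 5.5pb. Setting this equal to demand: 94 - pb = -172.5 + 5.5pb, so pb = 41.
Sellers receive ps = 41 + 13 = 54; q' = 94 − 1·41 = 53.
Government outlay = subsidy × quantity = 13 × 53 = 689.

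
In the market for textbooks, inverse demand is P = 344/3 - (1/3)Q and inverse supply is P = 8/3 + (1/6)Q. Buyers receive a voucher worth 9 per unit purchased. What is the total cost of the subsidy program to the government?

Government cost = 2178

Pre-subsidy: 344/3 - (1/3)Q = 8/3 + (1/6)Q gives Q* = 224 and P* = 40.
With the rebate, buyers effectively pay Pb = Ps − 9, where Ps is the price sellers receive.
On the curves, Pb = 344/3 - (1/3)Q and Ps = 8/3 + (1/6)Q; the wedge Ps − Pb = 9 gives 8/3 + (1/6)Q − (344/3 - (1/3)Q) = 9, so Q' = 242.
Then Pb = 344/3 − (1/3)·242 = 34 and Ps = 8/3 + (1/6)·242 = 43.
Government outlay = subsidy × quantity = 9 × 242 = 2178.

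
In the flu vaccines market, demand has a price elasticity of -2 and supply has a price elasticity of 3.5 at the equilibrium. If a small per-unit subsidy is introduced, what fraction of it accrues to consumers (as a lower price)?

For a small subsidy around the equilibrium, the benefit split depends on the relative slopes, which at a point are proportional to the elasticities.
Buyer share = εs/(εs + |εd|) = 3.5/(3.5 + 2) = 7/11; seller share = |εd|/(εs + |εd|) = 4/11.

Consumer share = 7/11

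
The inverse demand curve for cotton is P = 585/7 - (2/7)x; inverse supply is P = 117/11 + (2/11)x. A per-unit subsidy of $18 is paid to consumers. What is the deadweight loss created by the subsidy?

Pre-subsidy: 585/7 - (2/7)x = 117/11 + (2/11)x gives x* = 156 and P* = 39.
With the rebate, buyers effectively pay Pb = Ps − 18, where Ps is the price sellers receive.
On the curves, Pb = 585/7 - (2/7)x and Ps = 117/11 + (2/11)x; the wedge Ps − Pb = 18 gives 117/11 + (2/11)x − (585/7 - (2/7)x) = 18, so x' = 194.5.
Then Pb = 585/7 − (2/7)·194.5 = 28 and Ps = 117/11 + (2/11)·194.5 = 46.
The subsidy expands output by 194.5 − 156 = 38.5 past the efficient level; on those units the gap between marginal cost and willingness to pay runs from 0 up to 18.
DWL = ½ × 18 × 38.5 = 346.5.

Deadweight loss = $346.5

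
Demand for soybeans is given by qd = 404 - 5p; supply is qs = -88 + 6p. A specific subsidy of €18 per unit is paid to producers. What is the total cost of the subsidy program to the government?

Government cost = 45432/11

Pre-subsidy: 404 - 5p = -88 + 6p gives p* = 492/11, q* = 1984/11.
With the subsidy, sellers receive ps = pb + 18 for each unit, where pb is the price buyers pay.
Supply in terms of pb becomes qs = -88 + 6(pb + 18) = 20 + 6pb. Setting this equal to demand: 404 - 5pb = 20 + 6pb, so pb = 384/11.
Sellers receive ps = 384/11 + 18 = 582/11; q' = 404 − 5·(384/11) = 2524/11.
Government outlay = subsidy × quantity = 18 × 2524/11 = 45432/11.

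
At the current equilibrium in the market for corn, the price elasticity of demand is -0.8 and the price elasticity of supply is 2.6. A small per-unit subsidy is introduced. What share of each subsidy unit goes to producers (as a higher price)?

Producer share = 4/17

For a small subsidy around the equilibrium, the benefit split depends on the relative slopes, which at a point are proportional to the elasticities.
Buyer share = εs/(εs + |εd|) = 2.6/(2.6 + 0.8) = 13/17; seller share = |εd|/(εs + |εd|) = 4/17.
So producers capture 4/17 of the subsidy.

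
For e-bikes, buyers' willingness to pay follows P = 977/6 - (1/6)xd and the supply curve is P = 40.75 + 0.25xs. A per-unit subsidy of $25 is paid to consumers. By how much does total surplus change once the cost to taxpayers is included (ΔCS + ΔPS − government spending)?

Net change in total surplus = -$750

Pre-subsidy: 977/6 - (1/6)x = 40.75 + 0.25x gives x* = 293 and P* = 114.
With the rebate, buyers effectively pay Pb = Ps − 25, where Ps is the price sellers receive.
On the curves, Pb = 977/6 - (1/6)x and Ps = 40.75 + 0.25x; the wedge Ps − Pb = 25 gives 40.75 + 0.25x − (977/6 - (1/6)x) = 25, so x' = 353.
Then Pb = 977/6 − (1/6)·353 = 104 and Ps = 40.75 + 0.25·353 = 129.
ΔCS = ½(293 + 353)(114 − 104) = 3230; ΔPS = ½(293 + 353)(129 − 114) = 4845.
Government spending = 25 × 353 = 8825.
Net change = 3230 + 4845 − 8825 = -750. The loss equals the DWL triangle ½·25·60.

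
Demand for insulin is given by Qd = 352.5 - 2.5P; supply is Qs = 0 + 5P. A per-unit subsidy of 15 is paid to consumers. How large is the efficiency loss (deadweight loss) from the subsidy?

Deadweight loss = 187.5

Pre-subsidy: 352.5 - 2.5P = 0 + 5P gives P* = 47, Q* = 235.
With the rebate, buyers effectively pay Pb = Ps − 15, where Ps is the price sellers receive.
Demand in terms of Ps becomes Qd = 352.5 − 2.5(Ps − 15) = 390 - 2.5Ps. Setting this equal to supply: 390 - 2.5Ps = 0 + 5Ps, so Ps = 52.
Buyers pay Pb = 52 − 15 = 37; Q' = 0 + 5·52 = 260.
The subsidy expands output by 260 − 235 = 25 past the efficient level; on those units the gap between marginal cost and willingness to pay runs from 0 up to 15.
DWL = ½ × 15 × 25 = 187.5.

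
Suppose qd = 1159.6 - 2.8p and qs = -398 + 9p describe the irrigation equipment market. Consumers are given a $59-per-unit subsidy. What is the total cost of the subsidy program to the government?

Pre-subsidy: 1159.6 - 2.8p = -398 + 9p gives p* = 132, q* = 790.
With the rebate, buyers effectively pay pb = ps − 59, where ps is the price sellers receive.
Demand in terms of ps becomes qd = 1159.6 − 2.8(ps − 59) = 1324.8 - 2.8ps. Setting this equal to supply: 1324.8 - 2.8ps = -398 + 9ps, so ps = 146.
Buyers pay pb = 146 − 59 = 87; q' = -398 + 9·146 = 916.
Government outlay = subsidy × quantity = 59 × 916 = 54044.

Government cost = $54044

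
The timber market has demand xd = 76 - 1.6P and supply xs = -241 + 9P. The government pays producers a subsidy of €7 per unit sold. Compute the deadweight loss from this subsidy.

Deadweight loss = 1764/53

Pre-subsidy: 76 - 1.6P = -241 + 9P gives P* = 1585/53, x* = 1492/53.
With the subsidy, sellers receive Ps = Pb + 7 for each unit, where Pb is the price buyers pay.
Supply in terms of Pb becomes xs = -241 + 9(Pb + 7) = -178 + 9Pb. Setting this equal to demand: 76 - 1.6Pb = -178 + 9Pb, so Pb = 1270/53.
Sellers receive Ps = 1270/53 + 7 = 1641/53; x' = 76 − 1.6·(1270/53) = 1996/53.
The subsidy expands output by 1996/53 − 1492/53 = 504/53 past the efficient level; on those units the gap between marginal cost and willingness to pay runs from 0 up to 7.
DWL = ½ × 7 × 504/53 = 1764/53.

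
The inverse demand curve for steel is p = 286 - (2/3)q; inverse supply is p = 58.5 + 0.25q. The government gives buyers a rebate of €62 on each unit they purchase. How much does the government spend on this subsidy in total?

Government cost = 215388/11

Pre-subsidy: 286 - (2/3)q = 58.5 + 0.25q gives q* = 2730/11 and p* = 1326/11.
With the rebate, buyers effectively pay pb = ps − 62, where ps is the price sellers receive.
On the curves, pb = 286 - (2/3)q and ps = 58.5 + 0.25q; the wedge ps − pb = 62 gives 58.5 + 0.25q − (286 - (2/3)q) = 62, so q' = 3474/11.
Then pb = 286 − (2/3)·(3474/11) = 830/11 and ps = 58.5 + 0.25·(3474/11) = 1512/11.
Government outlay = subsidy × quantity = 62 × 3474/11 = 215388/11.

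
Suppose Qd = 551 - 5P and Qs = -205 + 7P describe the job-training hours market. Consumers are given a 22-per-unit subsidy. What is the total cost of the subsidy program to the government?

Pre-subsidy: 551 - 5P = -205 + 7P gives P* = 63, Q* = 236.
With the rebate, buyers effectively pay Pb = Ps − 22, where Ps is the price sellers receive.
Demand in terms of Ps becomes Qd = 551 − 5(Ps − 22) = 661 - 5Ps. Setting this equal to supply: 661 - 5Ps = -205 + 7Ps, so Ps = 433/6.
Buyers pay Pb = 433/6 − 22 = 301/6; Q' = -205 + 7·(433/6) = 1801/6.
Government outlay = subsidy × quantity = 22 × 1801/6 = 19811/3.

Government cost = 19811/3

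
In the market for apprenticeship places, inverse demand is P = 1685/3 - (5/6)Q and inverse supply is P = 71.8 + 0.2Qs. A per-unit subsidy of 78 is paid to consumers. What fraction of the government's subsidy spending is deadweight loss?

Pre-subsidy: 1685/3 - (5/6)Q = 71.8 + 0.2Q gives Q* = 14696/31 and P* = 5165/31.
With the rebate, buyers effectively pay Pb = Ps − 78, where Ps is the price sellers receive.
On the curves, Pb = 1685/3 - (5/6)Q and Ps = 71.8 + 0.2Q; the wedge Ps − Pb = 78 gives 71.8 + 0.2Q − (1685/3 - (5/6)Q) = 78, so Q' = 17036/31.
Then Pb = 1685/3 − (5/6)·(17036/31) = 3215/31 and Ps = 71.8 + 0.2·(17036/31) = 5633/31.
ΔCS = ½(14696/31 + 17036/31)(5165/31 − 3215/31) = 30938700/961; ΔPS = ½(14696/31 + 17036/31)(5633/31 − 5165/31) = 7425288/961.
Government spending = 78 × 17036/31 = 1328808/31.
DWL = ½ × 78 × (17036/31 − 14696/31) = 91260/31; fraction = (91260/31) / (1328808/31) = 585/8518.

DWL / government spending = 585/8518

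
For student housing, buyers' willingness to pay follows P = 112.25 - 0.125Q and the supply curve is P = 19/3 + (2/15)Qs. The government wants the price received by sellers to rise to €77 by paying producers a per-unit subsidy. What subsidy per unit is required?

Required subsidy s = €31 per unit

At a seller price of 77, quantity supplied is -47.5 + 7.5·77 = 530.
Buyers absorb 530 only when they pay Pb = 112.25 − 0.125·530 = 46.
s = Ps − Pb = 77 − 46 = 31.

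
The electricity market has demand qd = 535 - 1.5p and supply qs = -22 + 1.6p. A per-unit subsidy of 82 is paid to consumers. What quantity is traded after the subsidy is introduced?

q' = 10198/31

Pre-subsidy: 535 - 1.5p = -22 + 1.6p gives p* = 5570/31, q* = 8230/31.
With the rebate, buyers effectively pay pb = ps − 82, where ps is the price sellers receive.
Demand in terms of ps becomes qd = 535 − 1.5(ps − 82) = 658 - 1.5ps. Setting this equal to supply: 658 - 1.5ps = -22 + 1.6ps, so ps = 6800/31.
Buyers pay pb = 6800/31 − 82 = 4258/31; q' = -22 + 1.6·(6800/31) = 10198/31.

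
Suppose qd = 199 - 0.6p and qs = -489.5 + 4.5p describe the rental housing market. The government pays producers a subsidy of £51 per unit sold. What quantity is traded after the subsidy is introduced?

q' = 145

Pre-subsidy: 199 - 0.6p = -489.5 + 4.5p gives p* = 135, q* = 118.
With the subsidy, sellers receive ps = pb + 51 for each unit, where pb is the price buyers pay.
Supply in terms of pb becomes qs = -489.5 + 4.5(pb + 51) = -260 + 4.5pb. Setting this equal to demand: 199 - 0.6pb = -260 + 4.5pb, so pb = 90.
Sellers receive ps = 90 + 51 = 141; q' = 199 − 0.6·90 = 145.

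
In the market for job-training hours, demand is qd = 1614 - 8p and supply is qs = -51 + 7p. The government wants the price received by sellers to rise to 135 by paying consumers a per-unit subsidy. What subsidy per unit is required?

At a seller price of 135, quantity supplied is -51 + 7·135 = 894.
Buyers absorb 894 only when they pay pb with 1614 − 8·pb = 894, i.e. pb = 90.
s = ps − pb = 135 − 90 = 45.

Required subsidy s = 45 per unit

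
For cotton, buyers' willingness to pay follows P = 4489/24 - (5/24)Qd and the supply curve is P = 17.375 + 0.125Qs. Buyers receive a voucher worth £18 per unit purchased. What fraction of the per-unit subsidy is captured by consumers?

Consumer share = 0.625

Pre-subsidy: 4489/24 - (5/24)Q = 17.375 + 0.125Q gives Q* = 509 and P* = 81.
With the rebate, buyers effectively pay Pb = Ps − 18, where Ps is the price sellers receive.
On the curves, Pb = 4489/24 - (5/24)Q and Ps = 17.375 + 0.125Q; the wedge Ps − Pb = 18 gives 17.375 + 0.125Q − (4489/24 - (5/24)Q) = 18, so Q' = 563.
Then Pb = 4489/24 − (5/24)·563 = 69.75 and Ps = 17.375 + 0.125·563 = 87.75.
Buyers' price falls by P* − Pb = 81 − 69.75 = 11.25; sellers' price rises by Ps − P* = 87.75 − 81 = 6.75.
So consumers capture 11.25/18 = 0.625 of each unit of subsidy.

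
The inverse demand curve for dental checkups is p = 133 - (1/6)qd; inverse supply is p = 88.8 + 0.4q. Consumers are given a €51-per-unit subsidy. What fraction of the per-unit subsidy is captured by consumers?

Consumer share = 5/17

Pre-subsidy: 133 - (1/6)q = 88.8 + 0.4q gives q* = 78 and p* = 120.
With the rebate, buyers effectively pay pb = ps − 51, where ps is the price sellers receive.
On the curves, pb = 133 - (1/6)q and ps = 88.8 + 0.4q; the wedge ps − pb = 51 gives 88.8 + 0.4q − (133 - (1/6)q) = 51, so q' = 168.
Then pb = 133 − (1/6)·168 = 105 and ps = 88.8 + 0.4·168 = 156.
Buyers' price falls by p* − pb = 120 − 105 = 15; sellers' price rises by ps − p* = 156 − 120 = 36.
So consumers capture 15/51 = 5/17 of each unit of subsidy.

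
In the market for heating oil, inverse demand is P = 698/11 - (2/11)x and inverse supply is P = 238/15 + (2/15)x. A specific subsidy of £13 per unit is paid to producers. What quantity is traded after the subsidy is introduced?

x' = 192.25

Pre-subsidy: 698/11 - (2/11)x = 238/15 + (2/15)x gives x* = 151 and P* = 36.
With the subsidy, sellers receive Ps = Pb + 13 for each unit, where Pb is the price buyers pay.
On the curves, Pb = 698/11 - (2/11)x and Ps = 238/15 + (2/15)x; the wedge Ps − Pb = 13 gives 238/15 + (2/15)x − (698/11 - (2/11)x) = 13, so x' = 192.25.
Then Pb = 698/11 − (2/11)·192.25 = 28.5 and Ps = 238/15 + (2/15)·192.25 = 41.5.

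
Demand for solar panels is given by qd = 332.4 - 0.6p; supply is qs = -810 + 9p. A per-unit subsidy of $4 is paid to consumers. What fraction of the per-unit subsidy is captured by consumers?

Pre-subsidy: 332.4 - 0.6p = -810 + 9p gives p* = 119, q* = 261.
With the rebate, buyers effectively pay pb = ps − 4, where ps is the price sellers receive.
Demand in terms of ps becomes qd = 332.4 − 0.6(ps − 4) = 334.8 - 0.6ps. Setting this equal to supply: 334.8 - 0.6ps = -810 + 9ps, so ps = 119.25.
Buyers pay pb = 119.25 − 4 = 115.25; q' = -810 + 9·119.25 = 263.25.
Buyers' price falls by p* − pb = 119 − 115.25 = 3.75; sellers' price rises by ps − p* = 119.25 − 119 = 0.25.
So consumers capture 3.75/4 = 0.9375 of each unit of subsidy.

Consumer share = 0.9375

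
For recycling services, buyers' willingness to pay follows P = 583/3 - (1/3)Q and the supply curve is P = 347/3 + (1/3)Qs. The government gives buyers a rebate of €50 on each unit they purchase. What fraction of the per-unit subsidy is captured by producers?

Producer share = 0.5

Pre-subsidy: 583/3 - (1/3)Q = 347/3 + (1/3)Q gives Q* = 118 and P* = 155.
With the rebate, buyers effectively pay Pb = Ps − 50, where Ps is the price sellers receive.
On the curves, Pb = 583/3 - (1/3)Q and Ps = 347/3 + (1/3)Q; the wedge Ps − Pb = 50 gives 347/3 + (1/3)Q − (583/3 - (1/3)Q) = 50, so Q' = 193.
Then Pb = 583/3 − (1/3)·193 = 130 and Ps = 347/3 + (1/3)·193 = 180.
Buyers' price falls by P* − Pb = 155 − 130 = 25; sellers' price rises by Ps − P* = 180 − 155 = 25.
So producers capture 25/50 = 0.5 of each unit of subsidy.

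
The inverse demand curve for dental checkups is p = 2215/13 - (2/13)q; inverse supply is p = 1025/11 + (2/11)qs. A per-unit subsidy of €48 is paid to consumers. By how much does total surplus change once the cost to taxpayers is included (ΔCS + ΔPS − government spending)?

Net change in total surplus = -€3432

Pre-subsidy: 2215/13 - (2/13)q = 1025/11 + (2/11)q gives q* = 230 and p* = 135.
With the rebate, buyers effectively pay pb = ps − 48, where ps is the price sellers receive.
On the curves, pb = 2215/13 - (2/13)q and ps = 1025/11 + (2/11)q; the wedge ps − pb = 48 gives 1025/11 + (2/11)q − (2215/13 - (2/13)q) = 48, so q' = 373.
Then pb = 2215/13 − (2/13)·373 = 113 and ps = 1025/11 + (2/11)·373 = 161.
ΔCS = ½(230 + 373)(135 − 113) = 6633; ΔPS = ½(230 + 373)(161 − 135) = 7839.
Government spending = 48 × 373 = 17904.
Net change = 6633 + 7839 − 17904 = -3432. The loss equals the DWL triangle ½·48·143.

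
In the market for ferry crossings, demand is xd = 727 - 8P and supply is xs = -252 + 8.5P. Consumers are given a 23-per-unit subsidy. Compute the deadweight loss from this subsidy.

Pre-subsidy: 727 - 8P = -252 + 8.5P gives P* = 178/3, x* = 757/3.
With the rebate, buyers effectively pay Pb = Ps − 23, where Ps is the price sellers receive.
Demand in terms of Ps becomes xd = 727 − 8(Ps − 23) = 911 - 8Ps. Setting this equal to supply: 911 - 8Ps = -252 + 8.5Ps, so Ps = 2326/33.
Buyers pay Pb = 2326/33 − 23 = 1567/33; x' = -252 + 8.5·(2326/33) = 11455/33.
The subsidy expands output by 11455/33 − 757/3 = 3128/33 past the efficient level; on those units the gap between marginal cost and willingness to pay runs from 0 up to 23.
DWL = ½ × 23 × 3128/33 = 35972/33.

Deadweight loss = 35972/33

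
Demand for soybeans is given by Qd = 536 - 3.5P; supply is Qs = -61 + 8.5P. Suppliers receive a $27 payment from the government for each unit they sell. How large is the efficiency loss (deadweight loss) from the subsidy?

Deadweight loss = $903.65625

Pre-subsidy: 536 - 3.5P = -61 + 8.5P gives P* = 49.75, Q* = 361.875.
With the subsidy, sellers receive Ps = Pb + 27 for each unit, where Pb is the price buyers pay.
Supply in terms of Pb becomes Qs = -61 + 8.5(Pb + 27) = 168.5 + 8.5Pb. Setting this equal to demand: 536 - 3.5Pb = 168.5 + 8.5Pb, so Pb = 30.625.
Sellers receive Ps = 30.625 + 27 = 57.625; Q' = 536 − 3.5·30.625 = 428.8125.
The subsidy expands output by 428.8125 − 361.875 = 66.9375 past the efficient level; on those units the gap between marginal cost and willingness to pay runs from 0 up to 27.
DWL = ½ × 27 × 66.9375 = 903.65625.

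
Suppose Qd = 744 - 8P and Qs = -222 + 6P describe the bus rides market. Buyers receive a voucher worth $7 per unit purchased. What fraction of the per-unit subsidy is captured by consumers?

Consumer share = 3/7

Pre-subsidy: 744 - 8P = -222 + 6P gives P* = 69, Q* = 192.
With the rebate, buyers effectively pay Pb = Ps − 7, where Ps is the price sellers receive.
Demand in terms of Ps becomes Qd = 744 − 8(Ps − 7) = 800 - 8Ps. Setting this equal to supply: 800 - 8Ps = -222 + 6Ps, so Ps = 73.
Buyers pay Pb = 73 − 7 = 66; Q' = -222 + 6·73 = 216.
Buyers' price falls by P* − Pb = 69 − 66 = 3; sellers' price rises by Ps − P* = 73 − 69 = 4.
So consumers capture 3/7 = 3/7 of each unit of subsidy.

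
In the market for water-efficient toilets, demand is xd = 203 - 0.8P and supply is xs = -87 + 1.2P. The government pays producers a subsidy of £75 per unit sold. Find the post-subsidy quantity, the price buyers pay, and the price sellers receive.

Pre-subsidy: 203 - 0.8P = -87 + 1.2P gives P* = 145, x* = 87.
With the subsidy, sellers receive Ps = Pb + 75 for each unit, where Pb is the price buyers pay.
Supply in terms of Pb becomes xs = -87 + 1.2(Pb + 75) = 3 + 1.2Pb. Setting this equal to demand: 203 - 0.8Pb = 3 + 1.2Pb, so Pb = 100.
Sellers receive Ps = 100 + 75 = 175; x' = 203 − 0.8·100 = 123.

x' = 123; buyers pay £100; sellers receive £175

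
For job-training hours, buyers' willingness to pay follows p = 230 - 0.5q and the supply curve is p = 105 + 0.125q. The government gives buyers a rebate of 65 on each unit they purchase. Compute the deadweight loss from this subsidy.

Pre-subsidy: 230 - 0.5q = 105 + 0.125q gives q* = 200 and p* = 130.
With the rebate, buyers effectively pay pb = ps − 65, where ps is the price sellers receive.
On the curves, pb = 230 - 0.5q and ps = 105 + 0.125q; the wedge ps − pb = 65 gives 105 + 0.125q − (230 - 0.5q) = 65, so q' = 304.
Then pb = 230 − 0.5·304 = 78 and ps = 105 + 0.125·304 = 143.
The subsidy expands output by 304 − 200 = 104 past the efficient level; on those units the gap between marginal cost and willingness to pay runs from 0 up to 65.
DWL = ½ × 65 × 104 = 3380.

Deadweight loss = 3380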